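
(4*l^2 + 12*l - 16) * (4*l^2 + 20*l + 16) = 16*l^4 + 128*l^3 + 240*l^2 - 128*l - 256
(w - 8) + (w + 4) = 2*w - 4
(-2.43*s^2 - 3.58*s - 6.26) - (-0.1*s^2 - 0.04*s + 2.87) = -2.33*s^2 - 3.54*s - 9.13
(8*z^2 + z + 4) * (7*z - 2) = 56*z^3 - 9*z^2 + 26*z - 8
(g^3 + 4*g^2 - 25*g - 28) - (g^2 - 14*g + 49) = g^3 + 3*g^2 - 11*g - 77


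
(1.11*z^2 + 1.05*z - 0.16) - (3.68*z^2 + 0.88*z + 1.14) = -2.57*z^2 + 0.17*z - 1.3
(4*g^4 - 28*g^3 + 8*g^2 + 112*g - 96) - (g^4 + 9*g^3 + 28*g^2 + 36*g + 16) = 3*g^4 - 37*g^3 - 20*g^2 + 76*g - 112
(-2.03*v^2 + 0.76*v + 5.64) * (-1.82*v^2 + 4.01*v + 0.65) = 3.6946*v^4 - 9.5235*v^3 - 8.5367*v^2 + 23.1104*v + 3.666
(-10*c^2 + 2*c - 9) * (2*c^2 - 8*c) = -20*c^4 + 84*c^3 - 34*c^2 + 72*c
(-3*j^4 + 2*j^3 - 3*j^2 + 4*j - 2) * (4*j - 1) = -12*j^5 + 11*j^4 - 14*j^3 + 19*j^2 - 12*j + 2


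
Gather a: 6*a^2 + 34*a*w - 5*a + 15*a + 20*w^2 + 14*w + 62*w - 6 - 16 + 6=6*a^2 + a*(34*w + 10) + 20*w^2 + 76*w - 16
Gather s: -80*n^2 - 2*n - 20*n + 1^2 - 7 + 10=-80*n^2 - 22*n + 4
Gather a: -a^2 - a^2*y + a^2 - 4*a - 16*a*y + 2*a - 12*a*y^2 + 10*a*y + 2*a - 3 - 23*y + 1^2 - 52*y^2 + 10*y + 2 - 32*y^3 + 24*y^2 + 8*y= -a^2*y + a*(-12*y^2 - 6*y) - 32*y^3 - 28*y^2 - 5*y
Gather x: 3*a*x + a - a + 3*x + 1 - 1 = x*(3*a + 3)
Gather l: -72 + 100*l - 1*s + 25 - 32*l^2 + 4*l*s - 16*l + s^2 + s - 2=-32*l^2 + l*(4*s + 84) + s^2 - 49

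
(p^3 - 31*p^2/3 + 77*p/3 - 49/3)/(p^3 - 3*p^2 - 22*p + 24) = (3*p^2 - 28*p + 49)/(3*(p^2 - 2*p - 24))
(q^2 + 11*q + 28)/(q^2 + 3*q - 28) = (q + 4)/(q - 4)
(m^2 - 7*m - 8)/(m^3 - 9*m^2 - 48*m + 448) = (m + 1)/(m^2 - m - 56)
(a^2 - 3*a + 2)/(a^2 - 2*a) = (a - 1)/a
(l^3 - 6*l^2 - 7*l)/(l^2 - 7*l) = l + 1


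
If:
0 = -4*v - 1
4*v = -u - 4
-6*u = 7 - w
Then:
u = -3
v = -1/4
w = -11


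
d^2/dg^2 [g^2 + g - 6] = 2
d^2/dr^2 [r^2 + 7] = 2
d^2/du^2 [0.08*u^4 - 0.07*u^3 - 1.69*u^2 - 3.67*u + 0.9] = 0.96*u^2 - 0.42*u - 3.38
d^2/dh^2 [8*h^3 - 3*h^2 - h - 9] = 48*h - 6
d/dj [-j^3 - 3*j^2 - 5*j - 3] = -3*j^2 - 6*j - 5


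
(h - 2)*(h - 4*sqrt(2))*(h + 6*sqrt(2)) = h^3 - 2*h^2 + 2*sqrt(2)*h^2 - 48*h - 4*sqrt(2)*h + 96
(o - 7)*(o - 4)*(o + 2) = o^3 - 9*o^2 + 6*o + 56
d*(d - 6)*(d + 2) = d^3 - 4*d^2 - 12*d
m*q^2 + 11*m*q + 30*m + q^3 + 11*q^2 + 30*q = (m + q)*(q + 5)*(q + 6)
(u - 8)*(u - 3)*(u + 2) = u^3 - 9*u^2 + 2*u + 48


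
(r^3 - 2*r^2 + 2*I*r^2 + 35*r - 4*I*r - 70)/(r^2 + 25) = (r^2 + r*(-2 + 7*I) - 14*I)/(r + 5*I)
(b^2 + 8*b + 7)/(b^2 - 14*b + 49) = (b^2 + 8*b + 7)/(b^2 - 14*b + 49)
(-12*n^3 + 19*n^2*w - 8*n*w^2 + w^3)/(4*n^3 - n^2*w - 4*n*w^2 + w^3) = (-3*n + w)/(n + w)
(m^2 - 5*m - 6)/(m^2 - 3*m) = (m^2 - 5*m - 6)/(m*(m - 3))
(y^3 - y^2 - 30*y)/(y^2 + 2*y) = (y^2 - y - 30)/(y + 2)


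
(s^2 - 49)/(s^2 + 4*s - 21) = (s - 7)/(s - 3)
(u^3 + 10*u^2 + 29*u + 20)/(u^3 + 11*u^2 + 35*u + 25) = (u + 4)/(u + 5)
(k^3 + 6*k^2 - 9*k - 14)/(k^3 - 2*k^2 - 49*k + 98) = (k + 1)/(k - 7)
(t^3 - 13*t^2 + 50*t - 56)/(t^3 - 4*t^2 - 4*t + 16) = (t - 7)/(t + 2)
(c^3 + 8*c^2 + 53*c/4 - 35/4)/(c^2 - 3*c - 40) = (c^2 + 3*c - 7/4)/(c - 8)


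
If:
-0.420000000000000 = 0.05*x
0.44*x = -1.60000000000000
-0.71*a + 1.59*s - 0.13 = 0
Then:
No Solution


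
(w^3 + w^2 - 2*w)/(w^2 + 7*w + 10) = w*(w - 1)/(w + 5)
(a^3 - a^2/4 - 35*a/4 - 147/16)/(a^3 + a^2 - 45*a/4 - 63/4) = (a + 7/4)/(a + 3)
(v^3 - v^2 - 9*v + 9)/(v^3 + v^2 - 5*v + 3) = (v - 3)/(v - 1)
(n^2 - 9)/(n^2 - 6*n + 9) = (n + 3)/(n - 3)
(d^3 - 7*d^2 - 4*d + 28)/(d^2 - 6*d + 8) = (d^2 - 5*d - 14)/(d - 4)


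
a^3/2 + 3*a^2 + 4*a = a*(a/2 + 1)*(a + 4)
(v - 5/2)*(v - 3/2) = v^2 - 4*v + 15/4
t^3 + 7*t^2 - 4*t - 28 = (t - 2)*(t + 2)*(t + 7)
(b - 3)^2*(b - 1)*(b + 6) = b^4 - b^3 - 27*b^2 + 81*b - 54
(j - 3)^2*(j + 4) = j^3 - 2*j^2 - 15*j + 36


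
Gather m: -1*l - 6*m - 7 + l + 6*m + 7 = 0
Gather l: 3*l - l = 2*l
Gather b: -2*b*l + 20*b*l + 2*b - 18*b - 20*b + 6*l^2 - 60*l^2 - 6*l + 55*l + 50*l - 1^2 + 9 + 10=b*(18*l - 36) - 54*l^2 + 99*l + 18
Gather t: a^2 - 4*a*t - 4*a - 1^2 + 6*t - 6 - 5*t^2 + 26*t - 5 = a^2 - 4*a - 5*t^2 + t*(32 - 4*a) - 12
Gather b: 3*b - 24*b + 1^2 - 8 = -21*b - 7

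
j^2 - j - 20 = (j - 5)*(j + 4)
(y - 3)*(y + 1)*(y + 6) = y^3 + 4*y^2 - 15*y - 18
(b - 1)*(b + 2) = b^2 + b - 2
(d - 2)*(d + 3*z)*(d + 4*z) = d^3 + 7*d^2*z - 2*d^2 + 12*d*z^2 - 14*d*z - 24*z^2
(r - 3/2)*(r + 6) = r^2 + 9*r/2 - 9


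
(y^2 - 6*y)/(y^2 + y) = (y - 6)/(y + 1)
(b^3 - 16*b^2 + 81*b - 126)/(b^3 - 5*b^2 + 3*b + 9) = (b^2 - 13*b + 42)/(b^2 - 2*b - 3)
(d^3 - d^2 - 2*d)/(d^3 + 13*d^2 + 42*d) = (d^2 - d - 2)/(d^2 + 13*d + 42)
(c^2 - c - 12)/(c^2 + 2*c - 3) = (c - 4)/(c - 1)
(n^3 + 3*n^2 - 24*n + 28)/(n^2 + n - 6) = (n^2 + 5*n - 14)/(n + 3)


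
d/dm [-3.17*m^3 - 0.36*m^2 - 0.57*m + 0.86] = -9.51*m^2 - 0.72*m - 0.57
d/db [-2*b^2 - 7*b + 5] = -4*b - 7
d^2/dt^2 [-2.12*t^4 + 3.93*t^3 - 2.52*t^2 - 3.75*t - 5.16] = -25.44*t^2 + 23.58*t - 5.04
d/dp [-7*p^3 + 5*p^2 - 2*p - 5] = -21*p^2 + 10*p - 2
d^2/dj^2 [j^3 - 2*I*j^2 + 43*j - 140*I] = 6*j - 4*I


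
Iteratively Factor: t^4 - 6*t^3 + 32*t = (t - 4)*(t^3 - 2*t^2 - 8*t) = (t - 4)^2*(t^2 + 2*t) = t*(t - 4)^2*(t + 2)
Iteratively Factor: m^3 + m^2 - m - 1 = (m + 1)*(m^2 - 1) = (m + 1)^2*(m - 1)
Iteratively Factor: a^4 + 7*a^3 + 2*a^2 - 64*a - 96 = (a - 3)*(a^3 + 10*a^2 + 32*a + 32) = (a - 3)*(a + 4)*(a^2 + 6*a + 8) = (a - 3)*(a + 2)*(a + 4)*(a + 4)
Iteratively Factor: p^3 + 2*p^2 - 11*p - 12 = (p + 4)*(p^2 - 2*p - 3) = (p + 1)*(p + 4)*(p - 3)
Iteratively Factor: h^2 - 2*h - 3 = (h - 3)*(h + 1)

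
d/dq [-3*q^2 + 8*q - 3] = 8 - 6*q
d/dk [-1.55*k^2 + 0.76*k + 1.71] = 0.76 - 3.1*k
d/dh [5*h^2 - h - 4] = 10*h - 1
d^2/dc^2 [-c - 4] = 0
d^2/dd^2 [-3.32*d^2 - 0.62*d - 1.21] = -6.64000000000000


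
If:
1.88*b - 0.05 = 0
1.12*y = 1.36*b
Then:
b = 0.03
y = 0.03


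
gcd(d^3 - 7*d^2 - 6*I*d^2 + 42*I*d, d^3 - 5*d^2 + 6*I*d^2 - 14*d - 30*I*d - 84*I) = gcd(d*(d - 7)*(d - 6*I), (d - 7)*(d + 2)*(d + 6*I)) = d - 7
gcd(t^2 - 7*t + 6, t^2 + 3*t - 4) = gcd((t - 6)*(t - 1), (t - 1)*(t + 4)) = t - 1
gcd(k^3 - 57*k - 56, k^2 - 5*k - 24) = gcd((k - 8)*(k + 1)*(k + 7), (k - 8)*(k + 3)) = k - 8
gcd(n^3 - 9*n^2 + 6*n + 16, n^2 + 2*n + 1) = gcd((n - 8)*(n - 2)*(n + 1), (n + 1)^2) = n + 1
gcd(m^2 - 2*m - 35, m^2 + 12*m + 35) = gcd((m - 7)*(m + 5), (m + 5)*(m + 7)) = m + 5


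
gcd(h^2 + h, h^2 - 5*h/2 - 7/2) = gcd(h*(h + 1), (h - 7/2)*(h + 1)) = h + 1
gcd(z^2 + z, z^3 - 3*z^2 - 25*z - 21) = z + 1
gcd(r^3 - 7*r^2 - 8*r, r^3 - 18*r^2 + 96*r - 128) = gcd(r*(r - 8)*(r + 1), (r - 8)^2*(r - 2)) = r - 8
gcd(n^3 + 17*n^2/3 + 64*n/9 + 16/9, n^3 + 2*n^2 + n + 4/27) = n^2 + 5*n/3 + 4/9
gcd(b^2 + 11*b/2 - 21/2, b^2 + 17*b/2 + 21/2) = b + 7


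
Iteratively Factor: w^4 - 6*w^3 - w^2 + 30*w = (w + 2)*(w^3 - 8*w^2 + 15*w) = w*(w + 2)*(w^2 - 8*w + 15) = w*(w - 3)*(w + 2)*(w - 5)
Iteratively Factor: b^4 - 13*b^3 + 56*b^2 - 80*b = (b)*(b^3 - 13*b^2 + 56*b - 80) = b*(b - 5)*(b^2 - 8*b + 16) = b*(b - 5)*(b - 4)*(b - 4)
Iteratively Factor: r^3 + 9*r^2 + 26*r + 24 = (r + 2)*(r^2 + 7*r + 12) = (r + 2)*(r + 4)*(r + 3)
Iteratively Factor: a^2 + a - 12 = (a + 4)*(a - 3)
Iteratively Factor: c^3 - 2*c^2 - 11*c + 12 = (c - 4)*(c^2 + 2*c - 3) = (c - 4)*(c + 3)*(c - 1)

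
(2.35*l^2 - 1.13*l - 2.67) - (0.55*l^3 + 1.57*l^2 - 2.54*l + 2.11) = -0.55*l^3 + 0.78*l^2 + 1.41*l - 4.78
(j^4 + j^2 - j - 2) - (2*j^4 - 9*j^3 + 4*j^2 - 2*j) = -j^4 + 9*j^3 - 3*j^2 + j - 2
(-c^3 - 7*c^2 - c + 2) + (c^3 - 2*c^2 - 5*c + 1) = -9*c^2 - 6*c + 3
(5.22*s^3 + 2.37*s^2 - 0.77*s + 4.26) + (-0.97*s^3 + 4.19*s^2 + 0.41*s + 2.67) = 4.25*s^3 + 6.56*s^2 - 0.36*s + 6.93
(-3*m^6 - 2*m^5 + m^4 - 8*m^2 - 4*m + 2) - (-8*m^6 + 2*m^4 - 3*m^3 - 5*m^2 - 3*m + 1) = 5*m^6 - 2*m^5 - m^4 + 3*m^3 - 3*m^2 - m + 1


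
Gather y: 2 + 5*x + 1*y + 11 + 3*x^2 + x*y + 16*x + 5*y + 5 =3*x^2 + 21*x + y*(x + 6) + 18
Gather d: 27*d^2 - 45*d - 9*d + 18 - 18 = 27*d^2 - 54*d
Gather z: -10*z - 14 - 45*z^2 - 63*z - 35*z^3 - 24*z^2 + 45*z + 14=-35*z^3 - 69*z^2 - 28*z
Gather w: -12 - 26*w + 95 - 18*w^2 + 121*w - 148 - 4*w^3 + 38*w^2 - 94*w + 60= -4*w^3 + 20*w^2 + w - 5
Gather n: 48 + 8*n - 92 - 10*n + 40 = -2*n - 4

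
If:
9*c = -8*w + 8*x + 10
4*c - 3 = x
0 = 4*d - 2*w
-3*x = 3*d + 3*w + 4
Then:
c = 206/399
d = -53/399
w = -106/399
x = -373/399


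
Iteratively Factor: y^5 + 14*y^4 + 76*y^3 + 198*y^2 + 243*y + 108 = (y + 3)*(y^4 + 11*y^3 + 43*y^2 + 69*y + 36) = (y + 3)^2*(y^3 + 8*y^2 + 19*y + 12) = (y + 3)^3*(y^2 + 5*y + 4) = (y + 3)^3*(y + 4)*(y + 1)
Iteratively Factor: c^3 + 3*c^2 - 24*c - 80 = (c + 4)*(c^2 - c - 20) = (c - 5)*(c + 4)*(c + 4)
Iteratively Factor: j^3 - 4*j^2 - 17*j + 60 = (j - 5)*(j^2 + j - 12) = (j - 5)*(j + 4)*(j - 3)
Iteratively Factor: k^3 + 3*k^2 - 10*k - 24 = (k - 3)*(k^2 + 6*k + 8) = (k - 3)*(k + 2)*(k + 4)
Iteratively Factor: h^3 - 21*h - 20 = (h - 5)*(h^2 + 5*h + 4) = (h - 5)*(h + 4)*(h + 1)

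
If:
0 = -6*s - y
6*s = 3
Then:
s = 1/2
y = -3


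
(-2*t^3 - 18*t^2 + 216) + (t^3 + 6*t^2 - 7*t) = -t^3 - 12*t^2 - 7*t + 216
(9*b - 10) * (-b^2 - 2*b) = -9*b^3 - 8*b^2 + 20*b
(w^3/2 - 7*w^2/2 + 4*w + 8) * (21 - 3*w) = -3*w^4/2 + 21*w^3 - 171*w^2/2 + 60*w + 168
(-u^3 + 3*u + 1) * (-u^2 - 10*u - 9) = u^5 + 10*u^4 + 6*u^3 - 31*u^2 - 37*u - 9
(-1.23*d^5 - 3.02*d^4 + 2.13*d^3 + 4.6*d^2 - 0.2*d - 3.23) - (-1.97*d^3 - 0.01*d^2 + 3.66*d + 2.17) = -1.23*d^5 - 3.02*d^4 + 4.1*d^3 + 4.61*d^2 - 3.86*d - 5.4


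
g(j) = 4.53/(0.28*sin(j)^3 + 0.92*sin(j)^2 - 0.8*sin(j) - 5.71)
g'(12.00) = 0.23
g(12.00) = -0.90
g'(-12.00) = -0.05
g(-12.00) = -0.78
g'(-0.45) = 0.22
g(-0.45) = -0.87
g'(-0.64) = 0.24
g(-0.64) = -0.91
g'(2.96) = -0.06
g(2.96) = -0.78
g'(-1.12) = 0.18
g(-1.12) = -1.02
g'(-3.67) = 0.04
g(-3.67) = -0.78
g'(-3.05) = -0.14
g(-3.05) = -0.80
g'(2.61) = 0.04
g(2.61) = -0.78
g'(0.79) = -0.09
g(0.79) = -0.79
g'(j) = 4.53*(-0.84*sin(j)^2*cos(j) - 1.84*sin(j)*cos(j) + 0.8*cos(j))/(0.28*sin(j)^3 + 0.92*sin(j)^2 - 0.8*sin(j) - 5.71)^2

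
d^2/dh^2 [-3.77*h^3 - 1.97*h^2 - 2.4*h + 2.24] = -22.62*h - 3.94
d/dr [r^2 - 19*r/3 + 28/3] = 2*r - 19/3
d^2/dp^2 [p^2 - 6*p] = 2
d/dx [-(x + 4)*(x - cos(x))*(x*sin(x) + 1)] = -(x + 4)*(x - cos(x))*(x*cos(x) + sin(x)) - (x + 4)*(x*sin(x) + 1)*(sin(x) + 1) - (x - cos(x))*(x*sin(x) + 1)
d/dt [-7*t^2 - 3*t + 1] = -14*t - 3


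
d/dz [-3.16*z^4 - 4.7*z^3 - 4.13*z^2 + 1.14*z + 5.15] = -12.64*z^3 - 14.1*z^2 - 8.26*z + 1.14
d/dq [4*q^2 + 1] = 8*q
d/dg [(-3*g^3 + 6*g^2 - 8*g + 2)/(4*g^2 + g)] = 2*(-6*g^4 - 3*g^3 + 19*g^2 - 8*g - 1)/(g^2*(16*g^2 + 8*g + 1))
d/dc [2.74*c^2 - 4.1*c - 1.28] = 5.48*c - 4.1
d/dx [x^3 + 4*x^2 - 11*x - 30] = 3*x^2 + 8*x - 11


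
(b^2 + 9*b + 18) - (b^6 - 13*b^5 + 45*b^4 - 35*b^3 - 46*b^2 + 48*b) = -b^6 + 13*b^5 - 45*b^4 + 35*b^3 + 47*b^2 - 39*b + 18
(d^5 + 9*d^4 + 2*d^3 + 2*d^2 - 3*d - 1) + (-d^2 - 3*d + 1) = d^5 + 9*d^4 + 2*d^3 + d^2 - 6*d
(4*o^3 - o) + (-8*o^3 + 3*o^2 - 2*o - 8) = -4*o^3 + 3*o^2 - 3*o - 8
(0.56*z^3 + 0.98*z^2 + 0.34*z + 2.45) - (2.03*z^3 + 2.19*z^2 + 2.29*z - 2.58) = -1.47*z^3 - 1.21*z^2 - 1.95*z + 5.03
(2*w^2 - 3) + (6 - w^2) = w^2 + 3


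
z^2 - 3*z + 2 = (z - 2)*(z - 1)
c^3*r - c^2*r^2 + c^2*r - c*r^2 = c*(c - r)*(c*r + r)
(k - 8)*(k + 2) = k^2 - 6*k - 16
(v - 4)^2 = v^2 - 8*v + 16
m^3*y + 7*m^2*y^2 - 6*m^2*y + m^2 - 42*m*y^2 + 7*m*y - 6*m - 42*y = (m - 6)*(m + 7*y)*(m*y + 1)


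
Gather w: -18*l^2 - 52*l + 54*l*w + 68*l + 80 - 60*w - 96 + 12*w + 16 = -18*l^2 + 16*l + w*(54*l - 48)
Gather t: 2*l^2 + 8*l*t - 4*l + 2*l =2*l^2 + 8*l*t - 2*l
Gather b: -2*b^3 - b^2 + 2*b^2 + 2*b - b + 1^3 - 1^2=-2*b^3 + b^2 + b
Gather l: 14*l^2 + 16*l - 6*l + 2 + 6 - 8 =14*l^2 + 10*l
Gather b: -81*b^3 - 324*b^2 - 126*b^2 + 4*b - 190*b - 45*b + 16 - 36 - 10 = -81*b^3 - 450*b^2 - 231*b - 30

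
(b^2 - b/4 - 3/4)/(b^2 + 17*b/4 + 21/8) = 2*(b - 1)/(2*b + 7)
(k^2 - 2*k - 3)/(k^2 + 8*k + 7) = (k - 3)/(k + 7)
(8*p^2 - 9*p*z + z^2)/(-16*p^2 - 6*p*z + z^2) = (-p + z)/(2*p + z)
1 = 1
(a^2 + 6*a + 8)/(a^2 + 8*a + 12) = (a + 4)/(a + 6)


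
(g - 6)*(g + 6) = g^2 - 36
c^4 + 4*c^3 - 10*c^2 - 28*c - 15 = (c - 3)*(c + 1)^2*(c + 5)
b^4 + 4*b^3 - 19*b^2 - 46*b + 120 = (b - 3)*(b - 2)*(b + 4)*(b + 5)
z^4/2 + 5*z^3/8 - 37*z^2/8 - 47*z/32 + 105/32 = (z/2 + 1/2)*(z - 5/2)*(z - 3/4)*(z + 7/2)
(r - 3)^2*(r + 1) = r^3 - 5*r^2 + 3*r + 9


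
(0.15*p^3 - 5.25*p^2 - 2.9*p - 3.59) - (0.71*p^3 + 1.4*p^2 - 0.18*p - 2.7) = -0.56*p^3 - 6.65*p^2 - 2.72*p - 0.89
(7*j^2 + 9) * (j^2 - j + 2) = 7*j^4 - 7*j^3 + 23*j^2 - 9*j + 18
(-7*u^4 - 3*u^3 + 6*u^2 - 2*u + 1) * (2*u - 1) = -14*u^5 + u^4 + 15*u^3 - 10*u^2 + 4*u - 1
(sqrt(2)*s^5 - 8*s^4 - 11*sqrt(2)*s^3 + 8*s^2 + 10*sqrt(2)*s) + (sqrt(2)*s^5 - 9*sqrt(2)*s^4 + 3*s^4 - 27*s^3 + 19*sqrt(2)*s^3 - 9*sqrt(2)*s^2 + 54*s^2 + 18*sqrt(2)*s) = 2*sqrt(2)*s^5 - 9*sqrt(2)*s^4 - 5*s^4 - 27*s^3 + 8*sqrt(2)*s^3 - 9*sqrt(2)*s^2 + 62*s^2 + 28*sqrt(2)*s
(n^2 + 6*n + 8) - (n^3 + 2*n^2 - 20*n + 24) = -n^3 - n^2 + 26*n - 16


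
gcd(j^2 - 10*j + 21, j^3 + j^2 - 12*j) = j - 3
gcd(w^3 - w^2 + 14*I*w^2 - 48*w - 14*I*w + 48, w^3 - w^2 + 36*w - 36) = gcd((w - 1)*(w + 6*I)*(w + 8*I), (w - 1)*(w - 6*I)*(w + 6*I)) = w^2 + w*(-1 + 6*I) - 6*I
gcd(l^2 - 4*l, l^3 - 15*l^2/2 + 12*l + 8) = l - 4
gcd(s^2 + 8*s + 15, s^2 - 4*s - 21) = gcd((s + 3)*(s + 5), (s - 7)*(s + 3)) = s + 3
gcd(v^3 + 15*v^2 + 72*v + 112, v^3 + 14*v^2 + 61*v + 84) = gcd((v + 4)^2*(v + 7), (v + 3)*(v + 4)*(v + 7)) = v^2 + 11*v + 28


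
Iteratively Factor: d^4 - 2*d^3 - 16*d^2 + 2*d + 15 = (d + 1)*(d^3 - 3*d^2 - 13*d + 15) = (d - 5)*(d + 1)*(d^2 + 2*d - 3) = (d - 5)*(d - 1)*(d + 1)*(d + 3)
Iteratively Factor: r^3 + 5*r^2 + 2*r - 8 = (r + 4)*(r^2 + r - 2) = (r - 1)*(r + 4)*(r + 2)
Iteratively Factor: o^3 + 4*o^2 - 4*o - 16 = (o + 4)*(o^2 - 4) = (o + 2)*(o + 4)*(o - 2)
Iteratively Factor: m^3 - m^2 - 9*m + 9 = (m - 1)*(m^2 - 9) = (m - 1)*(m + 3)*(m - 3)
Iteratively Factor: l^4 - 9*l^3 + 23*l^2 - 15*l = (l - 1)*(l^3 - 8*l^2 + 15*l) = (l - 3)*(l - 1)*(l^2 - 5*l) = l*(l - 3)*(l - 1)*(l - 5)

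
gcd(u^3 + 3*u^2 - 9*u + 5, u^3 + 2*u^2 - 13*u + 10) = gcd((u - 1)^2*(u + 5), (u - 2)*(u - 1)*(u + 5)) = u^2 + 4*u - 5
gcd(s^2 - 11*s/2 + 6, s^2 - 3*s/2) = s - 3/2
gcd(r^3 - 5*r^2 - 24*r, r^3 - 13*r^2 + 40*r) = r^2 - 8*r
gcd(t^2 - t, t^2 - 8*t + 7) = t - 1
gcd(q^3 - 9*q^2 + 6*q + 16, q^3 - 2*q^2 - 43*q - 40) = q^2 - 7*q - 8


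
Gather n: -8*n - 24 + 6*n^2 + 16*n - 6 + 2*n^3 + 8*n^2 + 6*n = 2*n^3 + 14*n^2 + 14*n - 30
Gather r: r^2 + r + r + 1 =r^2 + 2*r + 1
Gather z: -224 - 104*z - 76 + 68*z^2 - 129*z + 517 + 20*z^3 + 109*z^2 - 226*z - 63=20*z^3 + 177*z^2 - 459*z + 154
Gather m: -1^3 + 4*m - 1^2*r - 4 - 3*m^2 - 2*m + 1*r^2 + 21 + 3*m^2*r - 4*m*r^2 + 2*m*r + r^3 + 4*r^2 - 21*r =m^2*(3*r - 3) + m*(-4*r^2 + 2*r + 2) + r^3 + 5*r^2 - 22*r + 16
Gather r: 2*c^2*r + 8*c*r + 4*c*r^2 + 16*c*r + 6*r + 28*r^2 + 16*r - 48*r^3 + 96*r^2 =-48*r^3 + r^2*(4*c + 124) + r*(2*c^2 + 24*c + 22)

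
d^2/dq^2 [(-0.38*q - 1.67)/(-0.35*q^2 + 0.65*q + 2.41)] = ((-0.798*q - 0.675)*(-0.35*q^2 + 0.65*q + 2.41) - (0.38*q + 1.67)*(0.7*q - 0.65)*(1.4*q - 1.3))/(-0.35*q^2 + 0.65*q + 2.41)^3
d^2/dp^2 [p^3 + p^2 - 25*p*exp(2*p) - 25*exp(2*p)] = -100*p*exp(2*p) + 6*p - 200*exp(2*p) + 2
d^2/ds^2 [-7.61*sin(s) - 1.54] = 7.61*sin(s)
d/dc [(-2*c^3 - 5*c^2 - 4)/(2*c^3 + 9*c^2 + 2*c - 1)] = 2*(-4*c^4 - 4*c^3 + 10*c^2 + 41*c + 4)/(4*c^6 + 36*c^5 + 89*c^4 + 32*c^3 - 14*c^2 - 4*c + 1)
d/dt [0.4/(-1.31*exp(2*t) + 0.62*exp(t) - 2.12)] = (1.048*exp(t) - 0.248)*exp(t)/(1.31*exp(2*t) - 0.62*exp(t) + 2.12)^2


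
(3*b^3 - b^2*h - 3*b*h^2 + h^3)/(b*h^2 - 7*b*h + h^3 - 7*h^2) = (3*b^2 - 4*b*h + h^2)/(h*(h - 7))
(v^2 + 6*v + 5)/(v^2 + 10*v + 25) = (v + 1)/(v + 5)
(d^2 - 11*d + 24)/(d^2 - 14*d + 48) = (d - 3)/(d - 6)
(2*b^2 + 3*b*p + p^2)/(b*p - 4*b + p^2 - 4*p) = (2*b + p)/(p - 4)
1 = 1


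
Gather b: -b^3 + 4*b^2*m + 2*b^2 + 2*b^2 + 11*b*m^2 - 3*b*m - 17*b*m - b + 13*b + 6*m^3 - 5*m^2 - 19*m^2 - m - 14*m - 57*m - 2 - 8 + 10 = -b^3 + b^2*(4*m + 4) + b*(11*m^2 - 20*m + 12) + 6*m^3 - 24*m^2 - 72*m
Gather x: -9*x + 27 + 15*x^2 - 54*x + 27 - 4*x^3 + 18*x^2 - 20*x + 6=-4*x^3 + 33*x^2 - 83*x + 60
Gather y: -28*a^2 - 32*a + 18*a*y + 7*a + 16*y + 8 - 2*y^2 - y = -28*a^2 - 25*a - 2*y^2 + y*(18*a + 15) + 8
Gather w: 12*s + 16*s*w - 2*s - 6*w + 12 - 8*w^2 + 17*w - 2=10*s - 8*w^2 + w*(16*s + 11) + 10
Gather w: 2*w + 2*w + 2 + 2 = 4*w + 4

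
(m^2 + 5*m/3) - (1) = m^2 + 5*m/3 - 1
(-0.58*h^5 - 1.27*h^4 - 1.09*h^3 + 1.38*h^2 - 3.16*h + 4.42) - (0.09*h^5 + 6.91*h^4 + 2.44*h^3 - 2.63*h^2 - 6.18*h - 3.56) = -0.67*h^5 - 8.18*h^4 - 3.53*h^3 + 4.01*h^2 + 3.02*h + 7.98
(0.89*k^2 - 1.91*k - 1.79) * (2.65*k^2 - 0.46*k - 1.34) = 2.3585*k^4 - 5.4709*k^3 - 5.0575*k^2 + 3.3828*k + 2.3986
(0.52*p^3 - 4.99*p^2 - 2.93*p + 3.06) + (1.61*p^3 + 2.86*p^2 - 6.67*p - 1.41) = 2.13*p^3 - 2.13*p^2 - 9.6*p + 1.65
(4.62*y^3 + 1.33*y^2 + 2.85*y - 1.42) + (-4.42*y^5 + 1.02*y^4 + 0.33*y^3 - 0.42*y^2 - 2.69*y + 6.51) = -4.42*y^5 + 1.02*y^4 + 4.95*y^3 + 0.91*y^2 + 0.16*y + 5.09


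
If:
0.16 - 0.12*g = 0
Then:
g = 1.33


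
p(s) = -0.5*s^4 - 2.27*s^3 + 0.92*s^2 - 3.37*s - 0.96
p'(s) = -2.0*s^3 - 6.81*s^2 + 1.84*s - 3.37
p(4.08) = -292.12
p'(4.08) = -245.06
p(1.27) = -9.71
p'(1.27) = -16.11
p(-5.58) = -43.86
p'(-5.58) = 121.81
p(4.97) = -578.72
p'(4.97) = -407.97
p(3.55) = -182.30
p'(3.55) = -172.14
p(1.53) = -14.83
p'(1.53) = -23.66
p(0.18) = -1.55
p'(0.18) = -3.27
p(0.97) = -5.88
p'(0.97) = -9.82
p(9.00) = -4892.10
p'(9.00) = -1996.42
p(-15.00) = -17394.66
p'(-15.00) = 5186.78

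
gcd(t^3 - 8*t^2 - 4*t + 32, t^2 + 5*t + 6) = t + 2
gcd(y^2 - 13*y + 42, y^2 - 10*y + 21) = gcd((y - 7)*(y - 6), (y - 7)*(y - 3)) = y - 7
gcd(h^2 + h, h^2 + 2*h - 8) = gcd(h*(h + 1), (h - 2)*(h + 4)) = 1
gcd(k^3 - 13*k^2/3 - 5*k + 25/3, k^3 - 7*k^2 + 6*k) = k - 1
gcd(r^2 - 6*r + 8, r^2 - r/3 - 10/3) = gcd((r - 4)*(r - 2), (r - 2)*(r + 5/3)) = r - 2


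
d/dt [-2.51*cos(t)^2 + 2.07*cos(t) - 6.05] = (5.02*cos(t) - 2.07)*sin(t)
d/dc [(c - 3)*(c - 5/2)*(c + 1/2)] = 3*c^2 - 10*c + 19/4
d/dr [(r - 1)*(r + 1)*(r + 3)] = 3*r^2 + 6*r - 1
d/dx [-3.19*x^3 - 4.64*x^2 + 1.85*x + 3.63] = -9.57*x^2 - 9.28*x + 1.85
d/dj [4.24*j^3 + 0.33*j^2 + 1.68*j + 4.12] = 12.72*j^2 + 0.66*j + 1.68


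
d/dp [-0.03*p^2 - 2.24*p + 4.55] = -0.06*p - 2.24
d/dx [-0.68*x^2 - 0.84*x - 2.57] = -1.36*x - 0.84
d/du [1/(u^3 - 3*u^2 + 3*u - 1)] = -3/(u^4 - 4*u^3 + 6*u^2 - 4*u + 1)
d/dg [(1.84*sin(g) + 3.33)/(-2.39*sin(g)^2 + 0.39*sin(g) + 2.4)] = (4.3976*sin(g)^2 + 15.9174*sin(g) + 3.1173)*cos(g)/(5.7121*sin(g)^4 - 1.8642*sin(g)^3 - 11.3199*sin(g)^2 + 1.872*sin(g) + 5.76)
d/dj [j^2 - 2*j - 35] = 2*j - 2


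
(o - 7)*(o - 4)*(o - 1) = o^3 - 12*o^2 + 39*o - 28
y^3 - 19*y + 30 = (y - 3)*(y - 2)*(y + 5)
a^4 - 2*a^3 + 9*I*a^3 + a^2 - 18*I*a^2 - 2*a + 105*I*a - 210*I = (a - 2)*(a - 3*I)*(a + 5*I)*(a + 7*I)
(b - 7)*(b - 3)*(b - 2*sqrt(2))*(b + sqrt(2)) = b^4 - 10*b^3 - sqrt(2)*b^3 + 10*sqrt(2)*b^2 + 17*b^2 - 21*sqrt(2)*b + 40*b - 84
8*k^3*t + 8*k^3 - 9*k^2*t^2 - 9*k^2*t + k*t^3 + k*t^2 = (-8*k + t)*(-k + t)*(k*t + k)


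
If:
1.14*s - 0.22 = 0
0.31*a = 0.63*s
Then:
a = 0.39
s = 0.19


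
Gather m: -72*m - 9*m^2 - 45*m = -9*m^2 - 117*m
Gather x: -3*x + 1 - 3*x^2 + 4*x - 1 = -3*x^2 + x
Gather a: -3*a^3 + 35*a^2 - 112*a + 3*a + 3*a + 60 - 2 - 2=-3*a^3 + 35*a^2 - 106*a + 56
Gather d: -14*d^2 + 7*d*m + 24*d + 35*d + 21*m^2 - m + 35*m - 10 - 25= -14*d^2 + d*(7*m + 59) + 21*m^2 + 34*m - 35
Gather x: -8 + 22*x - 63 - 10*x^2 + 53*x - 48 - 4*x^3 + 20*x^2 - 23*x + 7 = -4*x^3 + 10*x^2 + 52*x - 112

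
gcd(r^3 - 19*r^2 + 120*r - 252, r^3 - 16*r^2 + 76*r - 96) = r - 6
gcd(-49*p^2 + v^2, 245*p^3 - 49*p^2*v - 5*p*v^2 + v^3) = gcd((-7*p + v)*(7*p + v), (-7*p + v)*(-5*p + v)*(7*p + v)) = 49*p^2 - v^2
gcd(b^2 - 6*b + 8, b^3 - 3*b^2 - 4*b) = b - 4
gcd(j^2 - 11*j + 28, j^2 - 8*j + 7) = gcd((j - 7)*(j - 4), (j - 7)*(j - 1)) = j - 7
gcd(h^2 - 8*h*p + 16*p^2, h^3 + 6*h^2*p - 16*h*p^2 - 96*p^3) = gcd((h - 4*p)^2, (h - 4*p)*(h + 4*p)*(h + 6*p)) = -h + 4*p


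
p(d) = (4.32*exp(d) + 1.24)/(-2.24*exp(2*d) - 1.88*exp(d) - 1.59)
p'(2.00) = 0.22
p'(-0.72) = 0.02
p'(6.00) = 0.00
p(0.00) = -0.97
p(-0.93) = -1.10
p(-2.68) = -0.89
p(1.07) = -0.53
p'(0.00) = 0.33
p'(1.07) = 0.40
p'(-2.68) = -0.09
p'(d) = (4.32*exp(d) + 1.24)*(4.48*exp(2*d) + 1.88*exp(d))/(-2.24*exp(2*d) - 1.88*exp(d) - 1.59)^2 + 4.32*exp(d)/(-2.24*exp(2*d) - 1.88*exp(d) - 1.59)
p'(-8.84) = -0.00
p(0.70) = -0.69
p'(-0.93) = -0.05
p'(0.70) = 0.44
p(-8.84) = -0.78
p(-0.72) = -1.10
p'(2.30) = 0.17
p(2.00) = -0.24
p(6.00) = 0.00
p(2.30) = -0.18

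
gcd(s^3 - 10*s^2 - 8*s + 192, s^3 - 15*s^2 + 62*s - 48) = s^2 - 14*s + 48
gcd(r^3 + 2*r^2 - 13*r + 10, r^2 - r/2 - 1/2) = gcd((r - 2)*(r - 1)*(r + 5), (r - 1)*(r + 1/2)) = r - 1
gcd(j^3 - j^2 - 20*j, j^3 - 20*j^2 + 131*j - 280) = j - 5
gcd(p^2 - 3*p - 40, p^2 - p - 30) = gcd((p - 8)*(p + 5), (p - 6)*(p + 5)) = p + 5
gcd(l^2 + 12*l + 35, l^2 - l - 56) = l + 7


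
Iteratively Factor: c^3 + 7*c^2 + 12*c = (c + 4)*(c^2 + 3*c) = (c + 3)*(c + 4)*(c)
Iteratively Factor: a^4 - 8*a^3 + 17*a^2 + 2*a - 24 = (a + 1)*(a^3 - 9*a^2 + 26*a - 24) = (a - 2)*(a + 1)*(a^2 - 7*a + 12) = (a - 3)*(a - 2)*(a + 1)*(a - 4)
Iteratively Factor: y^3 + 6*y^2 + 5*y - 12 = (y + 4)*(y^2 + 2*y - 3) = (y - 1)*(y + 4)*(y + 3)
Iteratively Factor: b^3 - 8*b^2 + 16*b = (b - 4)*(b^2 - 4*b) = b*(b - 4)*(b - 4)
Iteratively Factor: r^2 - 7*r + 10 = (r - 2)*(r - 5)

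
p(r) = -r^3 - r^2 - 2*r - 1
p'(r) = -3*r^2 - 2*r - 2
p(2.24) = -21.74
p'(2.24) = -21.53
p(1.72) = -12.49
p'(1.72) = -14.32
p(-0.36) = -0.36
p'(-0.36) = -1.67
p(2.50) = -27.88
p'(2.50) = -25.75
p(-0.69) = 0.23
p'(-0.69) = -2.05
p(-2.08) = 7.83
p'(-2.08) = -10.82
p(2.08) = -18.49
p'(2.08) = -19.14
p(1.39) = -8.40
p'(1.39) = -10.58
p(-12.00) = 1607.00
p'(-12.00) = -410.00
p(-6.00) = 191.00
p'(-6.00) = -98.00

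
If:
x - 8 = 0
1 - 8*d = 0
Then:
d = 1/8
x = 8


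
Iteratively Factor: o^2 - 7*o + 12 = (o - 3)*(o - 4)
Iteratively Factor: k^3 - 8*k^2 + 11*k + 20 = (k - 4)*(k^2 - 4*k - 5) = (k - 5)*(k - 4)*(k + 1)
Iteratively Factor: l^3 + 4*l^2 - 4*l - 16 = (l + 4)*(l^2 - 4) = (l - 2)*(l + 4)*(l + 2)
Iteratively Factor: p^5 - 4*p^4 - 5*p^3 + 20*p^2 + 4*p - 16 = (p - 4)*(p^4 - 5*p^2 + 4) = (p - 4)*(p - 2)*(p^3 + 2*p^2 - p - 2) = (p - 4)*(p - 2)*(p + 2)*(p^2 - 1) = (p - 4)*(p - 2)*(p + 1)*(p + 2)*(p - 1)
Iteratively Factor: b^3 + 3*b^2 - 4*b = (b - 1)*(b^2 + 4*b) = (b - 1)*(b + 4)*(b)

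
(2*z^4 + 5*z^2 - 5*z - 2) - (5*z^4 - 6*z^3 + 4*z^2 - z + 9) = -3*z^4 + 6*z^3 + z^2 - 4*z - 11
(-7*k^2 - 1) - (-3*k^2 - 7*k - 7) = -4*k^2 + 7*k + 6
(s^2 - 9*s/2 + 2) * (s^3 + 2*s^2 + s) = s^5 - 5*s^4/2 - 6*s^3 - s^2/2 + 2*s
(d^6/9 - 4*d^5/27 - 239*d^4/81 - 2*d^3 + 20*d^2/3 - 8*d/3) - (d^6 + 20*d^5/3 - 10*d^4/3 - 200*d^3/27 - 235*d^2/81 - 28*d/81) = -8*d^6/9 - 184*d^5/27 + 31*d^4/81 + 146*d^3/27 + 775*d^2/81 - 188*d/81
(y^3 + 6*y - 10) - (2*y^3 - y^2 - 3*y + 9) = -y^3 + y^2 + 9*y - 19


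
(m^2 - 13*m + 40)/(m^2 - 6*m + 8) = (m^2 - 13*m + 40)/(m^2 - 6*m + 8)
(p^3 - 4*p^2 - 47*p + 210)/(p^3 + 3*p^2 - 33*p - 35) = (p - 6)/(p + 1)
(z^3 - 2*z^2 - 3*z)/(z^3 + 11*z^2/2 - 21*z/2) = 2*(z^2 - 2*z - 3)/(2*z^2 + 11*z - 21)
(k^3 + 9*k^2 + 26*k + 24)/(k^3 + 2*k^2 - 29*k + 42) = (k^3 + 9*k^2 + 26*k + 24)/(k^3 + 2*k^2 - 29*k + 42)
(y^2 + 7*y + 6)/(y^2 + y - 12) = (y^2 + 7*y + 6)/(y^2 + y - 12)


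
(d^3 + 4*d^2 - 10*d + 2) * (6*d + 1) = 6*d^4 + 25*d^3 - 56*d^2 + 2*d + 2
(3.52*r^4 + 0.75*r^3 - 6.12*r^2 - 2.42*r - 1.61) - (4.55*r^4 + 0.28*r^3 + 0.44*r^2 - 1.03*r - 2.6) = -1.03*r^4 + 0.47*r^3 - 6.56*r^2 - 1.39*r + 0.99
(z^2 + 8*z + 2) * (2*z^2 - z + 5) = 2*z^4 + 15*z^3 + z^2 + 38*z + 10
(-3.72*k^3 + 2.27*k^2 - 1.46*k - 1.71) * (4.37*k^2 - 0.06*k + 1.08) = -16.2564*k^5 + 10.1431*k^4 - 10.534*k^3 - 4.9335*k^2 - 1.4742*k - 1.8468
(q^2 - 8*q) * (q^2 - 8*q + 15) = q^4 - 16*q^3 + 79*q^2 - 120*q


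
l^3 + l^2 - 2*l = l*(l - 1)*(l + 2)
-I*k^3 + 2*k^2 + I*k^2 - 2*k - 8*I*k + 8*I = (k - 2*I)*(k + 4*I)*(-I*k + I)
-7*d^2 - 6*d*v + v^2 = (-7*d + v)*(d + v)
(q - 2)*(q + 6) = q^2 + 4*q - 12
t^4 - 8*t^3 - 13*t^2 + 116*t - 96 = (t - 8)*(t - 3)*(t - 1)*(t + 4)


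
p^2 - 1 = (p - 1)*(p + 1)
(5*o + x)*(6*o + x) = 30*o^2 + 11*o*x + x^2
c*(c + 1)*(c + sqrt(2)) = c^3 + c^2 + sqrt(2)*c^2 + sqrt(2)*c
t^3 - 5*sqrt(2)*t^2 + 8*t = t*(t - 4*sqrt(2))*(t - sqrt(2))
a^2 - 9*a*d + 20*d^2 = (a - 5*d)*(a - 4*d)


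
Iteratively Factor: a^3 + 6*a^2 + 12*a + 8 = (a + 2)*(a^2 + 4*a + 4) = (a + 2)^2*(a + 2)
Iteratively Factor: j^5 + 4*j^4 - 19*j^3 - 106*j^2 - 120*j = (j + 4)*(j^4 - 19*j^2 - 30*j) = j*(j + 4)*(j^3 - 19*j - 30) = j*(j + 2)*(j + 4)*(j^2 - 2*j - 15) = j*(j + 2)*(j + 3)*(j + 4)*(j - 5)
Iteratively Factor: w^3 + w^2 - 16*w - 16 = (w - 4)*(w^2 + 5*w + 4) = (w - 4)*(w + 1)*(w + 4)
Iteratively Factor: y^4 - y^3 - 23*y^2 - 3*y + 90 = (y + 3)*(y^3 - 4*y^2 - 11*y + 30) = (y + 3)^2*(y^2 - 7*y + 10) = (y - 2)*(y + 3)^2*(y - 5)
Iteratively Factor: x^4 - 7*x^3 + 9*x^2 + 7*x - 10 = (x - 2)*(x^3 - 5*x^2 - x + 5) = (x - 5)*(x - 2)*(x^2 - 1) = (x - 5)*(x - 2)*(x - 1)*(x + 1)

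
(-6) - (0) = -6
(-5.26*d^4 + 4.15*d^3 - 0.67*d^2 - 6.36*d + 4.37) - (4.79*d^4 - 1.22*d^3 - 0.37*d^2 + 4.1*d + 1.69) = -10.05*d^4 + 5.37*d^3 - 0.3*d^2 - 10.46*d + 2.68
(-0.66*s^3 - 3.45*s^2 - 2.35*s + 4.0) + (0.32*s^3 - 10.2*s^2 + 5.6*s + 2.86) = -0.34*s^3 - 13.65*s^2 + 3.25*s + 6.86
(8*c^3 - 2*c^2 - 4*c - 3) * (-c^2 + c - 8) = -8*c^5 + 10*c^4 - 62*c^3 + 15*c^2 + 29*c + 24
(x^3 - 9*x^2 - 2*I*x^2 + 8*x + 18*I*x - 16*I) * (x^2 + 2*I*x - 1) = x^5 - 9*x^4 + 11*x^3 - 27*x^2 + 2*I*x^2 + 24*x - 18*I*x + 16*I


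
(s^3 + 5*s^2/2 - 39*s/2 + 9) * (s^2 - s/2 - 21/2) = s^5 + 2*s^4 - 125*s^3/4 - 15*s^2/2 + 801*s/4 - 189/2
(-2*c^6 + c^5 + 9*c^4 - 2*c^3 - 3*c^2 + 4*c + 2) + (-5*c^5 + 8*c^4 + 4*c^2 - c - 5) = -2*c^6 - 4*c^5 + 17*c^4 - 2*c^3 + c^2 + 3*c - 3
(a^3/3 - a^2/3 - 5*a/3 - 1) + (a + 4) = a^3/3 - a^2/3 - 2*a/3 + 3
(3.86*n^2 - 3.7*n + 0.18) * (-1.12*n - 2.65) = -4.3232*n^3 - 6.085*n^2 + 9.6034*n - 0.477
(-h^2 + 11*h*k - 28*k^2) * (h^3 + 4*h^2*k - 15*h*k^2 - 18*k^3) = -h^5 + 7*h^4*k + 31*h^3*k^2 - 259*h^2*k^3 + 222*h*k^4 + 504*k^5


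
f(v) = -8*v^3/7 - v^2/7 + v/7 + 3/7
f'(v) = -24*v^2/7 - 2*v/7 + 1/7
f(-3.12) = 33.30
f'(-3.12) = -32.34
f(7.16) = -425.37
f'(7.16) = -177.67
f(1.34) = -2.39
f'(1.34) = -6.40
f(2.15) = -11.28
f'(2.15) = -16.32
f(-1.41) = 3.15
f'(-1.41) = -6.27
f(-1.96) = 8.20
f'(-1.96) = -12.47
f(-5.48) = 183.43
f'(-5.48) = -101.25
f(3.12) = -35.23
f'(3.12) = -34.12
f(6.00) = -250.71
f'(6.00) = -125.00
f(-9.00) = 820.71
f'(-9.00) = -275.00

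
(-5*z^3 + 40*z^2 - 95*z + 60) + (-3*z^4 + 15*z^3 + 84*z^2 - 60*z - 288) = -3*z^4 + 10*z^3 + 124*z^2 - 155*z - 228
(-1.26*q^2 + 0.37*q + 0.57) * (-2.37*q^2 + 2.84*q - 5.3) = 2.9862*q^4 - 4.4553*q^3 + 6.3779*q^2 - 0.3422*q - 3.021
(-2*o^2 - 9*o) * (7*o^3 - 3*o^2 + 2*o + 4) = -14*o^5 - 57*o^4 + 23*o^3 - 26*o^2 - 36*o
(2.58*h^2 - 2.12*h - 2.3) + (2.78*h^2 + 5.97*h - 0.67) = 5.36*h^2 + 3.85*h - 2.97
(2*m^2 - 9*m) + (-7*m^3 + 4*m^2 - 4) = -7*m^3 + 6*m^2 - 9*m - 4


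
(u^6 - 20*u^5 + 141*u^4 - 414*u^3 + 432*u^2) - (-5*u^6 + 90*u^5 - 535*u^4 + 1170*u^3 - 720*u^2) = 6*u^6 - 110*u^5 + 676*u^4 - 1584*u^3 + 1152*u^2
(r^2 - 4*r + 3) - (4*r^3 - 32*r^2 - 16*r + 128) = -4*r^3 + 33*r^2 + 12*r - 125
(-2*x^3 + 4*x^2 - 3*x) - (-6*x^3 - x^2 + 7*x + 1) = 4*x^3 + 5*x^2 - 10*x - 1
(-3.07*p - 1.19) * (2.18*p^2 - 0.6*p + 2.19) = -6.6926*p^3 - 0.7522*p^2 - 6.0093*p - 2.6061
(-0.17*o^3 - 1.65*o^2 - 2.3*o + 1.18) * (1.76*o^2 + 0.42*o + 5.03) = -0.2992*o^5 - 2.9754*o^4 - 5.5961*o^3 - 7.1887*o^2 - 11.0734*o + 5.9354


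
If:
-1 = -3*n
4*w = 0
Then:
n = 1/3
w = 0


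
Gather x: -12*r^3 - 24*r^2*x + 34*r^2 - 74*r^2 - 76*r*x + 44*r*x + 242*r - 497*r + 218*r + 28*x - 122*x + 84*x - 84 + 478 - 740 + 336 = -12*r^3 - 40*r^2 - 37*r + x*(-24*r^2 - 32*r - 10) - 10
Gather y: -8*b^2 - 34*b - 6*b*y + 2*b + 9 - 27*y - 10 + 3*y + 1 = -8*b^2 - 32*b + y*(-6*b - 24)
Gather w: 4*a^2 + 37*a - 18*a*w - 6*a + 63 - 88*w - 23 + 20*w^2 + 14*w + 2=4*a^2 + 31*a + 20*w^2 + w*(-18*a - 74) + 42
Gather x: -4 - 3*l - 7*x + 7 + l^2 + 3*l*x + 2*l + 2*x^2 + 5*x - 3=l^2 - l + 2*x^2 + x*(3*l - 2)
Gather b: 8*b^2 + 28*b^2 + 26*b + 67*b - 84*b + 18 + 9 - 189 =36*b^2 + 9*b - 162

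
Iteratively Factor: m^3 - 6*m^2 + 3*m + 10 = (m + 1)*(m^2 - 7*m + 10) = (m - 2)*(m + 1)*(m - 5)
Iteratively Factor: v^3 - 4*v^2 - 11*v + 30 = (v + 3)*(v^2 - 7*v + 10) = (v - 5)*(v + 3)*(v - 2)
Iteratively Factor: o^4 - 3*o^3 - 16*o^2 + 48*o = (o - 4)*(o^3 + o^2 - 12*o) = (o - 4)*(o - 3)*(o^2 + 4*o) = (o - 4)*(o - 3)*(o + 4)*(o)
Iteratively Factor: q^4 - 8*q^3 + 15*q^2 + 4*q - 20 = (q - 2)*(q^3 - 6*q^2 + 3*q + 10) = (q - 5)*(q - 2)*(q^2 - q - 2) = (q - 5)*(q - 2)^2*(q + 1)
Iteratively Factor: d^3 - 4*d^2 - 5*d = (d - 5)*(d^2 + d) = d*(d - 5)*(d + 1)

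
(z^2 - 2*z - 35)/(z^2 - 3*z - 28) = (z + 5)/(z + 4)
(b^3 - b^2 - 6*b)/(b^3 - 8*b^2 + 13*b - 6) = b*(b^2 - b - 6)/(b^3 - 8*b^2 + 13*b - 6)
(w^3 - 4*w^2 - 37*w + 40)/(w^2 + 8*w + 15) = (w^2 - 9*w + 8)/(w + 3)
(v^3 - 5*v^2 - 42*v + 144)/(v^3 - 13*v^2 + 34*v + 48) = (v^2 + 3*v - 18)/(v^2 - 5*v - 6)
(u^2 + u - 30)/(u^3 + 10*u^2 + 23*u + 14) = (u^2 + u - 30)/(u^3 + 10*u^2 + 23*u + 14)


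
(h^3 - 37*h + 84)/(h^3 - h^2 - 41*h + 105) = (h - 4)/(h - 5)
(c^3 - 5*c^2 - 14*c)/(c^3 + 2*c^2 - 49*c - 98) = c/(c + 7)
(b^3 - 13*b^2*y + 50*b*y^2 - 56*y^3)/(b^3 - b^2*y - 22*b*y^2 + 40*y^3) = (b - 7*y)/(b + 5*y)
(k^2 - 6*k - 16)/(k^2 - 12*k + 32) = (k + 2)/(k - 4)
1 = 1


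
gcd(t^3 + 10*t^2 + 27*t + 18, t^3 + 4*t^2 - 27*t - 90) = t^2 + 9*t + 18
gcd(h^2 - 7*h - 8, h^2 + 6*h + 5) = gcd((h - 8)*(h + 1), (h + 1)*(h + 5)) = h + 1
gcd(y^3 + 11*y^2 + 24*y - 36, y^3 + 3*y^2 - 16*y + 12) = y^2 + 5*y - 6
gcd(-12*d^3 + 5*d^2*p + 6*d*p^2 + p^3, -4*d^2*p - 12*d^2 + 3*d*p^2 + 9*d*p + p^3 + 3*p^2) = -4*d^2 + 3*d*p + p^2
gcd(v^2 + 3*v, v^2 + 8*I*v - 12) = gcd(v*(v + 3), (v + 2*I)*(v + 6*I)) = 1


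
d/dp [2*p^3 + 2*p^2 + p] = 6*p^2 + 4*p + 1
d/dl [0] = 0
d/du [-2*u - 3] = -2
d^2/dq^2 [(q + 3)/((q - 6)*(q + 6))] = 2*(q^3 + 9*q^2 + 108*q + 108)/(q^6 - 108*q^4 + 3888*q^2 - 46656)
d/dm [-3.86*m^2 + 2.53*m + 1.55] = 2.53 - 7.72*m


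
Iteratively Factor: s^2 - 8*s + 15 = (s - 3)*(s - 5)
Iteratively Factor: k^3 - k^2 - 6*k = (k)*(k^2 - k - 6) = k*(k - 3)*(k + 2)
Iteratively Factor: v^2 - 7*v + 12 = (v - 4)*(v - 3)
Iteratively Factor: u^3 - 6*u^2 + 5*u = (u - 5)*(u^2 - u) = u*(u - 5)*(u - 1)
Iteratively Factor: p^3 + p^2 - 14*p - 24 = (p + 2)*(p^2 - p - 12) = (p - 4)*(p + 2)*(p + 3)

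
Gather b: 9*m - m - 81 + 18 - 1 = 8*m - 64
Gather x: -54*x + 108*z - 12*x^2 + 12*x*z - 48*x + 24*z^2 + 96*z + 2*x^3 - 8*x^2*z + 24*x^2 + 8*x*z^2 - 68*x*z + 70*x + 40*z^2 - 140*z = 2*x^3 + x^2*(12 - 8*z) + x*(8*z^2 - 56*z - 32) + 64*z^2 + 64*z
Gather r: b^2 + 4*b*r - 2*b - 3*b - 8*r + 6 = b^2 - 5*b + r*(4*b - 8) + 6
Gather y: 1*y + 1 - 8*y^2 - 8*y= -8*y^2 - 7*y + 1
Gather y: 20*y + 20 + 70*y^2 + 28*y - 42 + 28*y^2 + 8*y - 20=98*y^2 + 56*y - 42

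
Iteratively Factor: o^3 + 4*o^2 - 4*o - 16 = (o + 2)*(o^2 + 2*o - 8) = (o - 2)*(o + 2)*(o + 4)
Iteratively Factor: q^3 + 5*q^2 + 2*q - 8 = (q + 2)*(q^2 + 3*q - 4) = (q + 2)*(q + 4)*(q - 1)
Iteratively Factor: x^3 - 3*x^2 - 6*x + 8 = (x - 1)*(x^2 - 2*x - 8) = (x - 1)*(x + 2)*(x - 4)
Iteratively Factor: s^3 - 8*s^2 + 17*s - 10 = (s - 5)*(s^2 - 3*s + 2) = (s - 5)*(s - 2)*(s - 1)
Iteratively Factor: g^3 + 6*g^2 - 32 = (g + 4)*(g^2 + 2*g - 8) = (g + 4)^2*(g - 2)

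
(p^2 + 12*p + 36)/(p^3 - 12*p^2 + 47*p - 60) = (p^2 + 12*p + 36)/(p^3 - 12*p^2 + 47*p - 60)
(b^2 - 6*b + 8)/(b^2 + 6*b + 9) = (b^2 - 6*b + 8)/(b^2 + 6*b + 9)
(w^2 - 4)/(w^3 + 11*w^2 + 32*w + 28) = (w - 2)/(w^2 + 9*w + 14)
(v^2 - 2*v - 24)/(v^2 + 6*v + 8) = (v - 6)/(v + 2)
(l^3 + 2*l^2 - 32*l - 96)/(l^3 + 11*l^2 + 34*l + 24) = (l^2 - 2*l - 24)/(l^2 + 7*l + 6)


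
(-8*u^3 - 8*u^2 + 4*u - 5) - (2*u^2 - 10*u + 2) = -8*u^3 - 10*u^2 + 14*u - 7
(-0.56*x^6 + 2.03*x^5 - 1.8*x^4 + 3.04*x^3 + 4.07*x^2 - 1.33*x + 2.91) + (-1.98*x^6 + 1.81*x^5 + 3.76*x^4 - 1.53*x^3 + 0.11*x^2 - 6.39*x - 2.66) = -2.54*x^6 + 3.84*x^5 + 1.96*x^4 + 1.51*x^3 + 4.18*x^2 - 7.72*x + 0.25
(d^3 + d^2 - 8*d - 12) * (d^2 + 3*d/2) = d^5 + 5*d^4/2 - 13*d^3/2 - 24*d^2 - 18*d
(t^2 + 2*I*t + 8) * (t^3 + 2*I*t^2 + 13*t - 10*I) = t^5 + 4*I*t^4 + 17*t^3 + 32*I*t^2 + 124*t - 80*I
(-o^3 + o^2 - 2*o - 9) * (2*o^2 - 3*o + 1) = -2*o^5 + 5*o^4 - 8*o^3 - 11*o^2 + 25*o - 9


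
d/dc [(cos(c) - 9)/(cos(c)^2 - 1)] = (cos(c)^2 - 18*cos(c) + 1)/sin(c)^3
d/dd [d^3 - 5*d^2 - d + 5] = 3*d^2 - 10*d - 1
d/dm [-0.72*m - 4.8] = -0.720000000000000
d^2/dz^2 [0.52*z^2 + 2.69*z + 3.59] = 1.04000000000000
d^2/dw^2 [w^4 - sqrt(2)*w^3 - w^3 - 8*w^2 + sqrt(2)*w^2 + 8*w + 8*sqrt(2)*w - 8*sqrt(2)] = 12*w^2 - 6*sqrt(2)*w - 6*w - 16 + 2*sqrt(2)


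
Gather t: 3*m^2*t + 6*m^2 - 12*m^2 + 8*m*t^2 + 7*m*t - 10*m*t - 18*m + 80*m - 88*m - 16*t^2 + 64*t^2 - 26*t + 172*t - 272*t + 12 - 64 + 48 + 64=-6*m^2 - 26*m + t^2*(8*m + 48) + t*(3*m^2 - 3*m - 126) + 60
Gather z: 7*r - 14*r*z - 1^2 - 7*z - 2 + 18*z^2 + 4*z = 7*r + 18*z^2 + z*(-14*r - 3) - 3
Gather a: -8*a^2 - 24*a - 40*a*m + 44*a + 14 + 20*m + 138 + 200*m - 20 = -8*a^2 + a*(20 - 40*m) + 220*m + 132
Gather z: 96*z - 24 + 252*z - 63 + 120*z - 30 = 468*z - 117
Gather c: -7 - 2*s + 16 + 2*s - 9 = 0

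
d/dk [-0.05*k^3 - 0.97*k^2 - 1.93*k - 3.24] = -0.15*k^2 - 1.94*k - 1.93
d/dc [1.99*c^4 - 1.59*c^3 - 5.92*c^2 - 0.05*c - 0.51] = 7.96*c^3 - 4.77*c^2 - 11.84*c - 0.05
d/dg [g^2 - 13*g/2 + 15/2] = 2*g - 13/2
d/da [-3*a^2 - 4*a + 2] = -6*a - 4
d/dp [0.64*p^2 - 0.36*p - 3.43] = 1.28*p - 0.36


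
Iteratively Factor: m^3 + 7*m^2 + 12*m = (m + 4)*(m^2 + 3*m) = m*(m + 4)*(m + 3)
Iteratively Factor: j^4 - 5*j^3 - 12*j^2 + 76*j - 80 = (j - 5)*(j^3 - 12*j + 16) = (j - 5)*(j + 4)*(j^2 - 4*j + 4) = (j - 5)*(j - 2)*(j + 4)*(j - 2)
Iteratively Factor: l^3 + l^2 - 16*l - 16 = (l + 1)*(l^2 - 16) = (l - 4)*(l + 1)*(l + 4)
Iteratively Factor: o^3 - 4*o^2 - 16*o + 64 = (o - 4)*(o^2 - 16) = (o - 4)^2*(o + 4)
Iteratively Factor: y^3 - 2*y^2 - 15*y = (y - 5)*(y^2 + 3*y) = y*(y - 5)*(y + 3)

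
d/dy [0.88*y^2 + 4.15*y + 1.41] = 1.76*y + 4.15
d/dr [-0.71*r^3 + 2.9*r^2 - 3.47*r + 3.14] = -2.13*r^2 + 5.8*r - 3.47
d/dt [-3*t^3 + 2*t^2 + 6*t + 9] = -9*t^2 + 4*t + 6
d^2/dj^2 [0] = 0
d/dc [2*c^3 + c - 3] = 6*c^2 + 1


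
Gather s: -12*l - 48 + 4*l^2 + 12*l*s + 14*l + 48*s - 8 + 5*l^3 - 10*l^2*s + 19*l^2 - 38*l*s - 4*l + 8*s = 5*l^3 + 23*l^2 - 2*l + s*(-10*l^2 - 26*l + 56) - 56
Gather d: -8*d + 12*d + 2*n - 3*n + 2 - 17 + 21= 4*d - n + 6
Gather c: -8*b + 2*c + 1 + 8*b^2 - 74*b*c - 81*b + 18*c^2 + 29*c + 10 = 8*b^2 - 89*b + 18*c^2 + c*(31 - 74*b) + 11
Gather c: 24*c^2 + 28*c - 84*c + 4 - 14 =24*c^2 - 56*c - 10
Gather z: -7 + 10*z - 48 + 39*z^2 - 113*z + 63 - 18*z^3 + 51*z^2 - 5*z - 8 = -18*z^3 + 90*z^2 - 108*z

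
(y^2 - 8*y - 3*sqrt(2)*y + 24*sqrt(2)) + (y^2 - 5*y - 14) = 2*y^2 - 13*y - 3*sqrt(2)*y - 14 + 24*sqrt(2)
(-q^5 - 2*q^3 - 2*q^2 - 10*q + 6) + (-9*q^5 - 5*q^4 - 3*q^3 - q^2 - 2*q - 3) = -10*q^5 - 5*q^4 - 5*q^3 - 3*q^2 - 12*q + 3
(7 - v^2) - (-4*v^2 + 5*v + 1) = 3*v^2 - 5*v + 6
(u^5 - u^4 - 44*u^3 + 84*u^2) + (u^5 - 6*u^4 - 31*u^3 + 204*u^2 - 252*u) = 2*u^5 - 7*u^4 - 75*u^3 + 288*u^2 - 252*u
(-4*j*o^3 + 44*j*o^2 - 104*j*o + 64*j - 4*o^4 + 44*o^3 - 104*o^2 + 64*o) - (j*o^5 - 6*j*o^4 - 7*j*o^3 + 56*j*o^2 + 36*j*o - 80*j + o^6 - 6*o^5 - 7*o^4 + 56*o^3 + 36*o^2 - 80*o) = -j*o^5 + 6*j*o^4 + 3*j*o^3 - 12*j*o^2 - 140*j*o + 144*j - o^6 + 6*o^5 + 3*o^4 - 12*o^3 - 140*o^2 + 144*o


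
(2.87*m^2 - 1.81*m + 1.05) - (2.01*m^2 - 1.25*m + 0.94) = 0.86*m^2 - 0.56*m + 0.11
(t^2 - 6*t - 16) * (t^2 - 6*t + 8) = t^4 - 12*t^3 + 28*t^2 + 48*t - 128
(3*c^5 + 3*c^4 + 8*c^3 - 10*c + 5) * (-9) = -27*c^5 - 27*c^4 - 72*c^3 + 90*c - 45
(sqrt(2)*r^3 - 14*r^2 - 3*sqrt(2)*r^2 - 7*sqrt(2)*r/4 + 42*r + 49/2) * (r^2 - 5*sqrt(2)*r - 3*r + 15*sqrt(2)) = sqrt(2)*r^5 - 24*r^4 - 6*sqrt(2)*r^4 + 309*sqrt(2)*r^3/4 + 144*r^3 - 1659*sqrt(2)*r^2/4 - 174*r^2 - 126*r + 1015*sqrt(2)*r/2 + 735*sqrt(2)/2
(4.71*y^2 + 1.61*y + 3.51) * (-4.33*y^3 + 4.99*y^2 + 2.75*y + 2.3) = -20.3943*y^5 + 16.5316*y^4 + 5.7881*y^3 + 32.7754*y^2 + 13.3555*y + 8.073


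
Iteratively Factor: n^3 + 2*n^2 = (n)*(n^2 + 2*n) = n*(n + 2)*(n)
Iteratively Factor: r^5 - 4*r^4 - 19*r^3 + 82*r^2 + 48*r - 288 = (r + 4)*(r^4 - 8*r^3 + 13*r^2 + 30*r - 72) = (r + 2)*(r + 4)*(r^3 - 10*r^2 + 33*r - 36) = (r - 3)*(r + 2)*(r + 4)*(r^2 - 7*r + 12) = (r - 3)^2*(r + 2)*(r + 4)*(r - 4)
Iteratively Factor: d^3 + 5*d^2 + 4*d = (d + 4)*(d^2 + d) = d*(d + 4)*(d + 1)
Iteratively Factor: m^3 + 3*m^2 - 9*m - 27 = (m + 3)*(m^2 - 9) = (m + 3)^2*(m - 3)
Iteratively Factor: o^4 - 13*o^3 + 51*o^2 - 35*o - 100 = (o + 1)*(o^3 - 14*o^2 + 65*o - 100) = (o - 5)*(o + 1)*(o^2 - 9*o + 20) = (o - 5)^2*(o + 1)*(o - 4)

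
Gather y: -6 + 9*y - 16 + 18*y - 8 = 27*y - 30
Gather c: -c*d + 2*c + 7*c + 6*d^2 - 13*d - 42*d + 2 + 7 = c*(9 - d) + 6*d^2 - 55*d + 9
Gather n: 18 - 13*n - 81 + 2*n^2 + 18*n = 2*n^2 + 5*n - 63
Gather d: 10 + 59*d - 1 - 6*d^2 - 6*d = -6*d^2 + 53*d + 9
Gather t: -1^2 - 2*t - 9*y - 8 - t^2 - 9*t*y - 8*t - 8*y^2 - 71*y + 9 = -t^2 + t*(-9*y - 10) - 8*y^2 - 80*y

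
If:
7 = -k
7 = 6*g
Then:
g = 7/6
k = -7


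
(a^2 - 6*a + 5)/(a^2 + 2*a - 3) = (a - 5)/(a + 3)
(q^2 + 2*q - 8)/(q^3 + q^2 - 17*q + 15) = (q^2 + 2*q - 8)/(q^3 + q^2 - 17*q + 15)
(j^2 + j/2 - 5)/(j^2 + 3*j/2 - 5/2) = (j - 2)/(j - 1)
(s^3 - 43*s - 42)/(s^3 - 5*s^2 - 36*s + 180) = (s^2 - 6*s - 7)/(s^2 - 11*s + 30)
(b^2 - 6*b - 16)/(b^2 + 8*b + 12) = (b - 8)/(b + 6)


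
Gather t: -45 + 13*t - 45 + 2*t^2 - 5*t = 2*t^2 + 8*t - 90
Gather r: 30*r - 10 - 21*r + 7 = 9*r - 3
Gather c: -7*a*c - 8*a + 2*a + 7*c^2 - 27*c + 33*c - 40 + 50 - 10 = -6*a + 7*c^2 + c*(6 - 7*a)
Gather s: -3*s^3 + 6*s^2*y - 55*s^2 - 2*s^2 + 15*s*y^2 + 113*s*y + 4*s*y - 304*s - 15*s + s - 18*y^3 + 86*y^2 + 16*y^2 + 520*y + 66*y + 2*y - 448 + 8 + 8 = -3*s^3 + s^2*(6*y - 57) + s*(15*y^2 + 117*y - 318) - 18*y^3 + 102*y^2 + 588*y - 432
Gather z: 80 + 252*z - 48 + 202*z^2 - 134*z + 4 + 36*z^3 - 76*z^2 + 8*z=36*z^3 + 126*z^2 + 126*z + 36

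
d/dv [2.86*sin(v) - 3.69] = 2.86*cos(v)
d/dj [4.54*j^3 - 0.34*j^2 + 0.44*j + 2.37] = 13.62*j^2 - 0.68*j + 0.44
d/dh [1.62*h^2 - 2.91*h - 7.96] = 3.24*h - 2.91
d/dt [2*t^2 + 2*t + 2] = 4*t + 2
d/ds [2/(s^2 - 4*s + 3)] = 4*(2 - s)/(s^2 - 4*s + 3)^2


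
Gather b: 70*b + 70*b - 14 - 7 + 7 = 140*b - 14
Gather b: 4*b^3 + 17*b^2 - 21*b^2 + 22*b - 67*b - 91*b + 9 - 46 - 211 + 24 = 4*b^3 - 4*b^2 - 136*b - 224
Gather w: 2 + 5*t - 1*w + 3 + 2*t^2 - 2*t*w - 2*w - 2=2*t^2 + 5*t + w*(-2*t - 3) + 3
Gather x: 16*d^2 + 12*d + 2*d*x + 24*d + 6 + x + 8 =16*d^2 + 36*d + x*(2*d + 1) + 14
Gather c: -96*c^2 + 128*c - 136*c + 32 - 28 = -96*c^2 - 8*c + 4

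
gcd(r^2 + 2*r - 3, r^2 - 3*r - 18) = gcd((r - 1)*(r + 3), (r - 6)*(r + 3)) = r + 3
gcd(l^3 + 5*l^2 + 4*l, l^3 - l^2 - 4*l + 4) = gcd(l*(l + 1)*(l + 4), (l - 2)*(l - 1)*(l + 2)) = 1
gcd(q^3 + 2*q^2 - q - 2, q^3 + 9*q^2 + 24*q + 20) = q + 2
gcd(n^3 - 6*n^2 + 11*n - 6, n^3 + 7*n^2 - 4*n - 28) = n - 2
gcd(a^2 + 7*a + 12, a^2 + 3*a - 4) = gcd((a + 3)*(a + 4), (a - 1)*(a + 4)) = a + 4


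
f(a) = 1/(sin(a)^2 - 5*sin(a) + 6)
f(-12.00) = 0.28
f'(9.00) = -0.23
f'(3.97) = -0.04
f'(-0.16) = 0.11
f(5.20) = 0.09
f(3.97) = 0.10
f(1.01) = 0.40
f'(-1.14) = 0.02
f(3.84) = 0.10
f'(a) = (-2*sin(a)*cos(a) + 5*cos(a))/(sin(a)^2 - 5*sin(a) + 6)^2 = (5 - 2*sin(a))*cos(a)/(sin(a)^2 - 5*sin(a) + 6)^2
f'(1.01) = 0.29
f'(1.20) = 0.23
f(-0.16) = 0.15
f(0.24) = 0.21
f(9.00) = 0.24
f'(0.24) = 0.19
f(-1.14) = 0.09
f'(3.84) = -0.05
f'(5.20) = 0.03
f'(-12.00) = 0.25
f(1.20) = 0.45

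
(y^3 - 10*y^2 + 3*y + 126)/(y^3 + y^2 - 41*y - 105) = (y - 6)/(y + 5)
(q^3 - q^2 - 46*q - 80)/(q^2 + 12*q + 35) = (q^2 - 6*q - 16)/(q + 7)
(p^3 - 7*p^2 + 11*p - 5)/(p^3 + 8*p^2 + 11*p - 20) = (p^2 - 6*p + 5)/(p^2 + 9*p + 20)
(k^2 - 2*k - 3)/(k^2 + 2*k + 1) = (k - 3)/(k + 1)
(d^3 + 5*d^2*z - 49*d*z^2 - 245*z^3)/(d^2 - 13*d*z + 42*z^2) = (-d^2 - 12*d*z - 35*z^2)/(-d + 6*z)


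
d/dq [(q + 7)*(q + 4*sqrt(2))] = 2*q + 4*sqrt(2) + 7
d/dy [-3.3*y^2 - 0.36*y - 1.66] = -6.6*y - 0.36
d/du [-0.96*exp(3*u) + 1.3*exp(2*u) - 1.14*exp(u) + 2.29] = (-2.88*exp(2*u) + 2.6*exp(u) - 1.14)*exp(u)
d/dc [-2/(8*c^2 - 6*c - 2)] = (8*c - 3)/(-4*c^2 + 3*c + 1)^2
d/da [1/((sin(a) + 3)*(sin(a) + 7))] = -2*(sin(a) + 5)*cos(a)/((sin(a) + 3)^2*(sin(a) + 7)^2)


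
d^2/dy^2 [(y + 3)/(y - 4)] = 14/(y - 4)^3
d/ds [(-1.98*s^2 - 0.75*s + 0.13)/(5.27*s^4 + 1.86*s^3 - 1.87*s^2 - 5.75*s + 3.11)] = (20.8692*s^5 + 15.5403*s^4 + 0.0496000000000016*s^3 + 9.2571*s^2 - 11.8294*s - 1.585)/(27.7729*s^8 + 19.6044*s^7 - 16.2502*s^6 - 67.5614*s^5 + 14.8863*s^4 + 33.0742*s^3 + 21.4311*s^2 - 35.765*s + 9.6721)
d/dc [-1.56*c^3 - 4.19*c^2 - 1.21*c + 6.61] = -4.68*c^2 - 8.38*c - 1.21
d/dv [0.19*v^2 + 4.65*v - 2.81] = 0.38*v + 4.65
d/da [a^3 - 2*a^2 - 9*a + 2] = 3*a^2 - 4*a - 9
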